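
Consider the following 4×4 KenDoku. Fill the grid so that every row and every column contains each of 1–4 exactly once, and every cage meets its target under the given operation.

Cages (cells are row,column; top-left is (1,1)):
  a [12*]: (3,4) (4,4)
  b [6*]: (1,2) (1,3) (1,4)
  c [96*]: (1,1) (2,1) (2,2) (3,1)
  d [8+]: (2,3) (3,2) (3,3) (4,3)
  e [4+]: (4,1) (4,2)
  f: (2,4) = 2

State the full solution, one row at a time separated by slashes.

Cage c has product 96, leaving (2,2) = 4.
Cage f is a single given cell, leaving (2,4) = 2.
2 is placed in row 2; hence (2,1) = 3.
Row 2 already has 3, which forces (2,3) = 1.
Column 1 already has 3, so (4,1) = 1.
Row 4 now contains 1, so (4,2) = 3.
3 is placed in row 4, leaving (4,4) = 4.
4 is placed in column 4, which forces (3,4) = 3.
4 is placed in row 4; hence (4,3) = 2.
Cage b has product 6; hence (1,2) = 2.
Column 3 now contains 2, which forces (1,3) = 3.
Column 4 already has 3, which forces (1,4) = 1.
Cage d needs sum 8, so (3,2) = 1.
Row 3 already has 3, leaving (3,3) = 4.
Row 1 now contains 2, so (1,1) = 4.
4 is placed in row 3; hence (3,1) = 2.

4 2 3 1 / 3 4 1 2 / 2 1 4 3 / 1 3 2 4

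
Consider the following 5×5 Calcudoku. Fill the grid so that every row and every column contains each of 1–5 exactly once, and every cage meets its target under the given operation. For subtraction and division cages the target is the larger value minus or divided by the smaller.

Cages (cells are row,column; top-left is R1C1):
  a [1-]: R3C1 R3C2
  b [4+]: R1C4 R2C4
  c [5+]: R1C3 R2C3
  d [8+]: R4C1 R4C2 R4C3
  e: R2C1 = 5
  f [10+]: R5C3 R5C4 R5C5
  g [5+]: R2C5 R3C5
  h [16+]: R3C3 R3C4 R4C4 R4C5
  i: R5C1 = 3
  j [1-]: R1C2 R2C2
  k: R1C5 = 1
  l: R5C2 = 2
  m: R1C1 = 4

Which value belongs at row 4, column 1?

Cage m is given; hence R1C1 = 4.
Cage k is given, so R1C5 = 1.
Cage e is a single given cell, which forces R2C1 = 5.
Cage i is given, so R5C1 = 3.
L is a freebie, leaving R5C2 = 2.
Row 1 already has 1, so R1C4 = 3.
Cage j's pair has difference 1, leaving R2C2 = 4.
Cage b needs two cells with sum 4, which forces R2C4 = 1.
Cage a's pair has difference 1, which forces R3C1 = 2.
Row 3 now contains 2, leaving R3C5 = 3.
Column 1 already has 2, which forces R4C1 = 1.
Row 1 already has 3, so R1C2 = 5.
Row 1 already has 3, so R1C3 = 2.
Cage c's pair has sum 5, so R2C3 = 3.
Column 5 already has 3, so R2C5 = 2.
Row 3 already has 3, leaving R3C2 = 1.
5 is placed in column 2, leaving R4C2 = 3.
Column 3 now contains 2, which forces R4C3 = 4.
Column 5 now contains 2, so R4C5 = 5.
Cage f needs sum 10, leaving R5C3 = 1.
5 is placed in column 5, which forces R5C5 = 4.
Column 3 now contains 4, which forces R3C3 = 5.
Cage h has sum 16, so R3C4 = 4.
5 is placed in row 4, leaving R4C4 = 2.
Row 5 now contains 4, so R5C4 = 5.
Completed grid: 4 5 2 3 1 / 5 4 3 1 2 / 2 1 5 4 3 / 1 3 4 2 5 / 3 2 1 5 4.

1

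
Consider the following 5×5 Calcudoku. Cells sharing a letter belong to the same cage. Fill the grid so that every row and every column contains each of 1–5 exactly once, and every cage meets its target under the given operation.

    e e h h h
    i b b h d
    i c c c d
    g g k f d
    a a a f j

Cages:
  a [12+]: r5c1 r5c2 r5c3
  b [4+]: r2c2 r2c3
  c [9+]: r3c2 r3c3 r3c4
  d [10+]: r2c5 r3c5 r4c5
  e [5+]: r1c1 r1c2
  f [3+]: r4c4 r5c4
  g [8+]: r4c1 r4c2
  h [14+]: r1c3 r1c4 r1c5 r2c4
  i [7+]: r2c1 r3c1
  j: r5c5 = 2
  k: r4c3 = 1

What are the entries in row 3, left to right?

Cage k is a single given cell, which forces r4c3 = 1.
1 is placed in row 4, which forces r4c4 = 2.
Column 4 now contains 2, which forces r5c4 = 1.
Cage j is given, so r5c5 = 2.
Cage b's pair has sum 4; hence r2c2 = 1.
Column 3 already has 1, which forces r2c3 = 3.
The 3 cells of cage d must have sum 10, leaving r3c5 = 1.
The 4 cells of cage h must have sum 14; hence r1c3 = 2.
2 is placed in column 3, so r3c3 = 4.
4 is placed in row 3, so r3c4 = 3.
Column 3 now contains 4; hence r5c3 = 5.
Cage e needs two cells with sum 5, which forces r1c1 = 1.
Cage e's pair has sum 5, so r1c2 = 4.
Row 1 now contains 4, so r1c4 = 5.
The 4 cells of cage h must have sum 14; hence r1c5 = 3.
5 is placed in column 4, so r2c4 = 4.
4 is placed in row 2; hence r2c5 = 5.
Row 3 already has 3; hence r3c2 = 2.
Column 5 now contains 5, so r4c5 = 4.
Column 2 already has 4, leaving r5c2 = 3.
Row 2 already has 5, which forces r2c1 = 2.
2 is placed in row 3; hence r3c1 = 5.
The two cells of cage g must have sum 8; hence r4c1 = 3.
Column 2 now contains 3, which forces r4c2 = 5.
Row 5 already has 3, which forces r5c1 = 4.
Filled in: 1 4 2 5 3 / 2 1 3 4 5 / 5 2 4 3 1 / 3 5 1 2 4 / 4 3 5 1 2.

5 2 4 3 1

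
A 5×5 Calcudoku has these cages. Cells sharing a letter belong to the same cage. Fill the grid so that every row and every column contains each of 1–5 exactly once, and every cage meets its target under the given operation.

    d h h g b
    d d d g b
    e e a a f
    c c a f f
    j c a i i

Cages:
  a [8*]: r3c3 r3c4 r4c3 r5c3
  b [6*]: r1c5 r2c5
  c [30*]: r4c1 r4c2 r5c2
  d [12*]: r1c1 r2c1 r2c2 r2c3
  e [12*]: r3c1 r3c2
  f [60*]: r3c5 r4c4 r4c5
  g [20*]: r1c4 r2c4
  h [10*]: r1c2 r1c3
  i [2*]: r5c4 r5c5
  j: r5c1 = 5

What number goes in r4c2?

5

Cage a has product 8; hence r3c4 = 1.
J is a freebie, leaving r5c1 = 5.
Column 4 now contains 1; hence r5c4 = 2.
Row 5 already has 2, leaving r5c5 = 1.
Cage a needs product 8, so r3c3 = 2.
Cage c needs product 30, leaving r4c1 = 2.
Cage c has product 30, so r4c2 = 5.
Cage a needs product 8, leaving r4c3 = 1.
Row 5 already has 2, which forces r5c2 = 3.
1 is placed in row 5, which forces r5c3 = 4.
2 is placed in column 1, leaving r1c1 = 1.
Column 2 already has 5, leaving r1c2 = 2.
Column 3 already has 2; hence r1c3 = 5.
Row 1 already has 5, which forces r1c4 = 4.
Row 1 now contains 2, so r1c5 = 3.
The 4 cells of cage d must have product 12, which forces r2c1 = 4.
Cage d needs product 12, leaving r2c2 = 1.
Column 3 now contains 4, leaving r2c3 = 3.
4 is placed in column 4, which forces r2c4 = 5.
Column 5 already has 3, leaving r2c5 = 2.
Cage e's pair has product 12, leaving r3c1 = 3.
Column 2 now contains 3, leaving r3c2 = 4.
Cage f needs product 60, which forces r3c5 = 5.
4 is placed in column 4, so r4c4 = 3.
Column 5 already has 3, leaving r4c5 = 4.
Filled in: 1 2 5 4 3 / 4 1 3 5 2 / 3 4 2 1 5 / 2 5 1 3 4 / 5 3 4 2 1.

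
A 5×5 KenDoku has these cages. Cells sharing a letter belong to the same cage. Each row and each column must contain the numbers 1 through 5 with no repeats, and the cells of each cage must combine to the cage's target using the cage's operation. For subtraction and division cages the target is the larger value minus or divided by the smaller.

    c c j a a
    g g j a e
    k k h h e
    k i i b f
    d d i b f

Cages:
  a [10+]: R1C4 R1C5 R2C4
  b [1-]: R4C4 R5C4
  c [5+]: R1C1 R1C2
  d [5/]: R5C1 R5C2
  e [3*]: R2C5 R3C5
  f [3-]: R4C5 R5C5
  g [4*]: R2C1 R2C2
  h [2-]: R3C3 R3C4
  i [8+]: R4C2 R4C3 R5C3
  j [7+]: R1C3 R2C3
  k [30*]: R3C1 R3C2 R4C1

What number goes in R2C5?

3

{1, 4} are confined to R2C1 and R2C2 in row 2; hence R2C5 = 3.
Cage e needs two cells with product 3, which forces R3C5 = 1.
1 is placed in column 5, so R4C5 = 5.
Cage a has sum 10, leaving R2C4 = 5.
Cage f needs two cells with difference 3, so R5C5 = 2.
The two cells of cage j must have sum 7, leaving R1C3 = 5.
Cage a needs sum 10, so R1C4 = 1.
Column 5 now contains 2, leaving R1C5 = 4.
5 is placed in row 2; hence R2C3 = 2.
2 is placed in column 3, which forces R3C3 = 4.
Column 3 now contains 4, leaving R5C3 = 3.
Row 5 already has 3, leaving R5C4 = 4.
Cage h's pair has difference 2, so R3C4 = 2.
Cage i needs sum 8, so R4C2 = 4.
Column 3 now contains 3, which forces R4C3 = 1.
Cage b's pair has difference 1, which forces R4C4 = 3.
Cage g needs two cells with product 4, leaving R2C1 = 4.
Column 2 already has 4, leaving R2C2 = 1.
Row 4 already has 3, leaving R4C1 = 2.
Column 2 already has 1, so R5C2 = 5.
2 is placed in column 1, so R1C1 = 3.
Cage c needs two cells with sum 5; hence R1C2 = 2.
Cage k needs product 30, so R3C1 = 5.
5 is placed in column 2, which forces R3C2 = 3.
Row 5 now contains 5, which forces R5C1 = 1.
The full grid is 3 2 5 1 4 / 4 1 2 5 3 / 5 3 4 2 1 / 2 4 1 3 5 / 1 5 3 4 2.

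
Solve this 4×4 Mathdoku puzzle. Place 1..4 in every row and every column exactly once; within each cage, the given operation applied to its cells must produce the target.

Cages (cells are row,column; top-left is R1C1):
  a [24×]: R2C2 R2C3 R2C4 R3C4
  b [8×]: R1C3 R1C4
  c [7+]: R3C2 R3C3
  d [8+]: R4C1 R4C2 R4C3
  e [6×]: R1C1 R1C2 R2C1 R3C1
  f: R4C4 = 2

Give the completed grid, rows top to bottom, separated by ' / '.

Cage e has product 6, which forces R1C2 = 1.
Cage f is a single given cell, leaving R4C4 = 2.
Cage b needs two cells with product 8, which forces R1C3 = 2.
Column 4 now contains 2, so R1C4 = 4.
Row 1 already has 2, which forces R1C1 = 3.
Cage a needs product 24, so R2C2 = 2.
Cage a needs product 24; hence R2C3 = 4.
Column 3 now contains 4, which forces R3C3 = 3.
Row 3 already has 3, so R3C4 = 1.
Column 3 already has 3, so R4C3 = 1.
2 is placed in row 2, which forces R2C1 = 1.
Column 4 now contains 1, which forces R2C4 = 3.
Row 3 already has 1, leaving R3C1 = 2.
Row 3 already has 3; hence R3C2 = 4.
1 is placed in row 4; hence R4C1 = 4.
The 3 cells of cage d must have sum 8, leaving R4C2 = 3.

3 1 2 4 / 1 2 4 3 / 2 4 3 1 / 4 3 1 2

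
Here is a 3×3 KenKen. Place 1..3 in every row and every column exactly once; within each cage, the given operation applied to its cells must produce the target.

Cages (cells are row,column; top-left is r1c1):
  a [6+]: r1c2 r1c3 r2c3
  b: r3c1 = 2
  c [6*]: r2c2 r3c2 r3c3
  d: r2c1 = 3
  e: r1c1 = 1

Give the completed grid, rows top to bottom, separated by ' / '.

1 3 2 / 3 2 1 / 2 1 3

E is a freebie; hence r1c1 = 1.
Cage d is given; hence r2c1 = 3.
Cage b is given; hence r3c1 = 2.
The 3 cells of cage c must have product 6, which forces r2c2 = 2.
The 3 cells of cage a must have sum 6, so r2c3 = 1.
1 is placed in column 3, which forces r3c3 = 3.
Column 2 now contains 2, leaving r1c2 = 3.
Column 3 now contains 3; hence r1c3 = 2.
3 is placed in row 3, which forces r3c2 = 1.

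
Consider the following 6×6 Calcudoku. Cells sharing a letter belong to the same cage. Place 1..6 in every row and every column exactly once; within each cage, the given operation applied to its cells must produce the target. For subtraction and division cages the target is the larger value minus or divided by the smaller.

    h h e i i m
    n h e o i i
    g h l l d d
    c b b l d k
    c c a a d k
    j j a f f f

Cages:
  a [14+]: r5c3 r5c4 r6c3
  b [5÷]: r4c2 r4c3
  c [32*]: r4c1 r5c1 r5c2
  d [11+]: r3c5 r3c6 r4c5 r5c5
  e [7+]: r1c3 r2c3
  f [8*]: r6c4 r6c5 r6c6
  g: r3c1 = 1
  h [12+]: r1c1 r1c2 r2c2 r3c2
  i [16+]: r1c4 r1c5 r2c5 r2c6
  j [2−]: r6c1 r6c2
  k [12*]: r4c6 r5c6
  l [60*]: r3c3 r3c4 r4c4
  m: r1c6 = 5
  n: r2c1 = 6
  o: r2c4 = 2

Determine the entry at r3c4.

Cage m is given; hence r1c6 = 5.
Cage n is given, so r2c1 = 6.
O is a freebie, so r2c4 = 2.
Cage g is a single given cell, so r3c1 = 1.
Cage c needs product 32; hence r4c1 = 4.
Cage c needs product 32, which forces r5c1 = 2.
Cage c needs product 32, leaving r5c2 = 4.
2 is placed in column 1, so r1c1 = 3.
Cage k's pair has product 12, so r4c6 = 2.
Cage k needs two cells with product 12, leaving r5c6 = 6.
Column 1 already has 3; hence r6c1 = 5.
Cage i has sum 16; hence r2c5 = 5.
Column 6 already has 2, which forces r3c6 = 3.
Cage j needs two cells with difference 2, which forces r6c2 = 3.
The 3 cells of cage a must have sum 14, so r6c3 = 6.
Cage f has product 8, so r6c5 = 2.
Cage e needs two cells with sum 7, leaving r1c3 = 4.
Column 2 now contains 3, leaving r2c2 = 1.
The two cells of cage e must have sum 7; hence r2c3 = 3.
1 is placed in row 2, which forces r2c6 = 4.
Column 5 already has 2, leaving r3c5 = 4.
Column 2 now contains 1, which forces r4c2 = 5.
Row 4 now contains 5; hence r4c3 = 1.
Row 4 already has 1, so r4c5 = 3.
Column 3 already has 3; hence r5c3 = 5.
5 is placed in row 5, which forces r5c4 = 3.
Column 5 now contains 3, which forces r5c5 = 1.
Column 6 now contains 4, so r6c6 = 1.
Cage i has sum 16, leaving r1c4 = 1.
Column 5 already has 1, so r1c5 = 6.
Column 3 already has 5, leaving r3c3 = 2.
Cage l needs product 60, leaving r3c4 = 5.
Row 4 now contains 3, leaving r4c4 = 6.
Row 6 now contains 1, which forces r6c4 = 4.
Row 1 already has 6; hence r1c2 = 2.
Row 3 already has 2, leaving r3c2 = 6.
Filled in: 3 2 4 1 6 5 / 6 1 3 2 5 4 / 1 6 2 5 4 3 / 4 5 1 6 3 2 / 2 4 5 3 1 6 / 5 3 6 4 2 1.

5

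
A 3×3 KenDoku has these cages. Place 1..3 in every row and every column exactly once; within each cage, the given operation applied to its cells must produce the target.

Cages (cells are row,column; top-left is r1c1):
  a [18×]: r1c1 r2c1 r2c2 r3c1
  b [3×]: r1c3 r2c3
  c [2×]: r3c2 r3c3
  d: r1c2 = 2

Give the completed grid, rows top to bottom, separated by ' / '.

1 2 3 / 2 3 1 / 3 1 2

D is a freebie, leaving r1c2 = 2.
The 4 cells of cage a must have product 18, so r2c2 = 3.
Row 2 already has 3, which forces r2c3 = 1.
2 is placed in column 2; hence r3c2 = 1.
1 is placed in column 3, which forces r3c3 = 2.
Cage a has product 18, which forces r1c1 = 1.
1 is placed in column 3, which forces r1c3 = 3.
1 is placed in row 2, which forces r2c1 = 2.
Row 3 now contains 2, so r3c1 = 3.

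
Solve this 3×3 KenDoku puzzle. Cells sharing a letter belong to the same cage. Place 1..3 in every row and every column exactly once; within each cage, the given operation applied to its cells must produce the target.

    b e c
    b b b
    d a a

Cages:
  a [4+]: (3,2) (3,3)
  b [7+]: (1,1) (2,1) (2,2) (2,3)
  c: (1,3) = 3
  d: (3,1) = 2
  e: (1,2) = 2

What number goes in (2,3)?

2

The 4 cells of cage b must have sum 7, leaving (1,1) = 1.
Cage e is given, leaving (1,2) = 2.
C is a freebie; hence (1,3) = 3.
Cage d is a single given cell; hence (3,1) = 2.
3 is placed in column 3; hence (3,3) = 1.
2 is placed in column 1; hence (2,1) = 3.
Cage b needs sum 7, leaving (2,2) = 1.
Column 3 now contains 1, so (2,3) = 2.
Row 3 now contains 1, which forces (3,2) = 3.
The full grid is 1 2 3 / 3 1 2 / 2 3 1.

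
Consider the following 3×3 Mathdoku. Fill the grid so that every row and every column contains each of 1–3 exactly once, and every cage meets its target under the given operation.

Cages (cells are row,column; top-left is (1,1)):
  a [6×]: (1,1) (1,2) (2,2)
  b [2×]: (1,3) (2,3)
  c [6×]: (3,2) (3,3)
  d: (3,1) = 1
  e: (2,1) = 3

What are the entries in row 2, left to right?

3 1 2

Cage e is given; hence (2,1) = 3.
Cage d is given, so (3,1) = 1.
1 is placed in column 1, so (1,1) = 2.
The 3 cells of cage a must have product 6, leaving (1,2) = 3.
2 is placed in row 1, so (1,3) = 1.
The 3 cells of cage a must have product 6; hence (2,2) = 1.
Column 3 now contains 1; hence (2,3) = 2.
3 is placed in column 2, leaving (3,2) = 2.
Column 3 already has 2, leaving (3,3) = 3.
The full grid is 2 3 1 / 3 1 2 / 1 2 3.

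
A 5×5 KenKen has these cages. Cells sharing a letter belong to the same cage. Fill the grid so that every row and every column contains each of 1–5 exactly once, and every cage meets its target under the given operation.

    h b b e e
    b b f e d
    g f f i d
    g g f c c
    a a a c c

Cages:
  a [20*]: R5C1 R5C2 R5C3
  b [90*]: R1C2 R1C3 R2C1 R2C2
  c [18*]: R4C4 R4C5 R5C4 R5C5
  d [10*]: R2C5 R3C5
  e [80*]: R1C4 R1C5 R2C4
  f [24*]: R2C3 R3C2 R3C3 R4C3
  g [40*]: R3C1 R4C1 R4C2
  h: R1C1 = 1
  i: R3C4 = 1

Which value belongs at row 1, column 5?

H is a freebie, which forces R1C1 = 1.
Cage e needs product 80; hence R1C4 = 5.
The 3 cells of cage e must have product 80, which forces R1C5 = 4.
Cage e needs product 80, which forces R2C4 = 4.
Cage i is given, so R3C4 = 1.
Row 2 needs a 1, and only R2C3 is open for it.
Cage a needs product 20, leaving R5C2 = 1.
Row 5 already has 1, leaving R5C5 = 3.
The 4 cells of cage c must have product 18, which forces R4C4 = 3.
Column 5 already has 3; hence R4C5 = 1.
Row 5 already has 3, leaving R5C4 = 2.
Row 2 needs a 2, and only R2C5 is open for it.
Column 5 now contains 2, so R3C5 = 5.
The only place for 3 in column 1 is R2C1.
Row 2 now contains 3, which forces R2C2 = 5.
Cage g has product 40, leaving R4C1 = 5.
Column 1 now contains 5, leaving R5C1 = 4.
4 is placed in row 5, leaving R5C3 = 5.
4 is placed in column 1, leaving R3C1 = 2.
Cage g needs product 40, leaving R4C2 = 4.
Row 4 now contains 4; hence R4C3 = 2.
Cage b needs product 90, so R1C2 = 2.
Column 3 already has 2, leaving R1C3 = 3.
4 is placed in column 2, so R3C2 = 3.
Cage f has product 24; hence R3C3 = 4.
The full grid is 1 2 3 5 4 / 3 5 1 4 2 / 2 3 4 1 5 / 5 4 2 3 1 / 4 1 5 2 3.

4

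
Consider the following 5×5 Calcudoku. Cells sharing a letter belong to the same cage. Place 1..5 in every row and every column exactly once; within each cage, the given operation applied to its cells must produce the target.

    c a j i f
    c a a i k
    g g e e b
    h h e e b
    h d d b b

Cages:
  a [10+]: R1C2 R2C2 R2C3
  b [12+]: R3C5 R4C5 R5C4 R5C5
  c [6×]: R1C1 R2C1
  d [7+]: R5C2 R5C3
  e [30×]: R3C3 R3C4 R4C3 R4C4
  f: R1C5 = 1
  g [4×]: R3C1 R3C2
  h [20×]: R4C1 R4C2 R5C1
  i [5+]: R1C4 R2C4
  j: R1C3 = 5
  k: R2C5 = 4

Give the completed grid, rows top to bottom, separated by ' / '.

J is a freebie, so R1C3 = 5.
Cage f is a single given cell, which forces R1C5 = 1.
Cage k is given, leaving R2C5 = 4.
The 3 cells of cage a must have sum 10, so R2C2 = 5.
The 4 cells of cage b must have sum 12, so R5C4 = 2.
Cage i's pair has sum 5, so R1C4 = 4.
The two cells of cage i must have sum 5, so R2C4 = 1.
In row 5, 1 can only go at R5C1, so R5C1 = 1.
Column 1 already has 1, which forces R3C1 = 4.
The two cells of cage g must have product 4, so R3C2 = 1.
1 is placed in row 3; hence R3C3 = 2.
Cage h needs product 20; hence R4C1 = 5.
Cage h has product 20, which forces R4C2 = 4.
Column 3 already has 2; hence R4C3 = 1.
Row 4 already has 5, leaving R4C4 = 3.
3 is placed in row 4; hence R4C5 = 2.
Column 2 already has 4; hence R5C2 = 3.
Row 5 already has 3, leaving R5C3 = 4.
Row 5 already has 3, leaving R5C5 = 5.
Column 2 now contains 3, leaving R1C2 = 2.
Column 3 already has 2, leaving R2C3 = 3.
Column 4 already has 3, which forces R3C4 = 5.
Column 5 already has 5; hence R3C5 = 3.
Row 1 already has 2, which forces R1C1 = 3.
3 is placed in row 2; hence R2C1 = 2.

3 2 5 4 1 / 2 5 3 1 4 / 4 1 2 5 3 / 5 4 1 3 2 / 1 3 4 2 5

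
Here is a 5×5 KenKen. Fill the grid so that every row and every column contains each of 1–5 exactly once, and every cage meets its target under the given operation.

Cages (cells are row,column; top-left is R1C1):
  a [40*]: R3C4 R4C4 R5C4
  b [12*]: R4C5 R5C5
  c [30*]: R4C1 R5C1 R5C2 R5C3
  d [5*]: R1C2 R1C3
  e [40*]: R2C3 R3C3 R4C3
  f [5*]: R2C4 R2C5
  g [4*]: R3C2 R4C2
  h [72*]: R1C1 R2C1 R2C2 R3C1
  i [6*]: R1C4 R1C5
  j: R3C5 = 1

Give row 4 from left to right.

5 1 2 4 3

The 4 cells of cage h must have product 72, which forces R2C2 = 3.
Cage j is a single given cell; hence R3C5 = 1.
The two cells of cage f must have product 5, which forces R2C4 = 1.
Column 5 already has 1; hence R2C5 = 5.
1 is placed in row 3; hence R3C2 = 4.
Cage g needs two cells with product 4, so R4C2 = 1.
1 is placed in column 2, so R1C2 = 5.
The two cells of cage d must have product 5; hence R1C3 = 1.
Column 2 now contains 5; hence R5C2 = 2.
Cage c needs product 30; hence R5C1 = 1.
In row 1, 4 can only go at R1C1, so R1C1 = 4.
Column 1 already has 4; hence R2C1 = 2.
2 is placed in row 2, which forces R2C3 = 4.
The 4 cells of cage h must have product 72, leaving R3C1 = 3.
Column 1 now contains 3, which forces R4C1 = 5.
5 is placed in row 4; hence R4C3 = 2.
Row 4 now contains 2, so R4C4 = 4.
Row 4 already has 4, which forces R4C5 = 3.
4 is placed in column 4, leaving R5C4 = 5.
3 is placed in column 5; hence R5C5 = 4.
Cage i's pair has product 6; hence R1C4 = 3.
3 is placed in column 5, leaving R1C5 = 2.
Column 3 already has 2; hence R3C3 = 5.
Column 4 now contains 5; hence R3C4 = 2.
5 is placed in row 5; hence R5C3 = 3.
The full grid is 4 5 1 3 2 / 2 3 4 1 5 / 3 4 5 2 1 / 5 1 2 4 3 / 1 2 3 5 4.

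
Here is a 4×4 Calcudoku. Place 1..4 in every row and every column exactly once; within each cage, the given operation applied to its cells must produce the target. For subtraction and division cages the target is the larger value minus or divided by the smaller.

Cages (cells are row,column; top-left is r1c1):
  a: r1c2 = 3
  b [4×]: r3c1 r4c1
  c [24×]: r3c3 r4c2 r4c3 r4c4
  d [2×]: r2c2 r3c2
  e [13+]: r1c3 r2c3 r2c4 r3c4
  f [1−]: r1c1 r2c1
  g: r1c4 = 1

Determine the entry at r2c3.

2

A is a freebie, which forces r1c2 = 3.
Cage g is a single given cell, so r1c4 = 1.
Column 1 needs a 2, and only r1c1 is open for it.
Row 1 already has 2; hence r1c3 = 4.
The only place for 4 in row 2 is r2c4.
Cage c needs product 24, so r4c2 = 4.
Cage b needs two cells with product 4, so r3c1 = 4.
Row 4 now contains 4, leaving r4c1 = 1.
1 is placed in column 1, leaving r2c1 = 3.
Row 2 already has 3; hence r2c3 = 2.
The 4 cells of cage c must have product 24; hence r3c3 = 1.
Column 3 already has 2; hence r4c3 = 3.
Row 4 already has 3; hence r4c4 = 2.
Row 2 now contains 2, so r2c2 = 1.
Row 3 now contains 1, leaving r3c2 = 2.
2 is placed in column 4, so r3c4 = 3.
Completed grid: 2 3 4 1 / 3 1 2 4 / 4 2 1 3 / 1 4 3 2.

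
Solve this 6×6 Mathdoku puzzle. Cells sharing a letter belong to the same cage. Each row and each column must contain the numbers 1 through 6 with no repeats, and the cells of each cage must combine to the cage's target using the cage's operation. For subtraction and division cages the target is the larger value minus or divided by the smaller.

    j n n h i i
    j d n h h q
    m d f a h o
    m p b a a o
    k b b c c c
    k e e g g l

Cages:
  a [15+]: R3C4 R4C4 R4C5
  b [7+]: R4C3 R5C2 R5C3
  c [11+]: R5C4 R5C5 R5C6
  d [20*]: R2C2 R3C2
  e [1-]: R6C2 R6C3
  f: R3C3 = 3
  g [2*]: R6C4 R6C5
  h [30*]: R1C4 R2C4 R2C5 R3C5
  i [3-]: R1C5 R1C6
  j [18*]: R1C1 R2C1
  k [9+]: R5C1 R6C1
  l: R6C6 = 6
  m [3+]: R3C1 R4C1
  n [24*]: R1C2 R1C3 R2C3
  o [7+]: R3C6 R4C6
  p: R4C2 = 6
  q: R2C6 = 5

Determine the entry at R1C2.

2

Q is a freebie, leaving R2C6 = 5.
F is a freebie, so R3C3 = 3.
Cage p is a single given cell; hence R4C2 = 6.
Cage l is given; hence R6C6 = 6.
5 is placed in row 2, which forces R2C2 = 4.
The two cells of cage d must have product 20, so R3C2 = 5.
Cage a needs sum 15, leaving R3C4 = 6.
The two cells of cage o must have sum 7, which forces R3C6 = 4.
The two cells of cage o must have sum 7, leaving R4C6 = 3.
The 4 cells of cage h must have product 30, so R1C4 = 5.
Row 1 already has 5, which forces R1C5 = 4.
Column 4 already has 5, which forces R4C4 = 4.
Column 5 already has 4, which forces R4C5 = 5.
Column 4 already has 4, which forces R5C4 = 3.
5 is placed in column 5, so R5C5 = 6.
The 3 cells of cage n must have product 24, so R1C2 = 2.
Row 1 already has 4, leaving R1C3 = 6.
Cage i needs two cells with difference 3, leaving R1C6 = 1.
Cage n needs product 24; hence R2C3 = 2.
Row 2 already has 2, which forces R2C4 = 1.
Cage h has product 30, which forces R2C5 = 3.
Column 3 now contains 2; hence R4C3 = 1.
2 is placed in column 2, leaving R5C2 = 1.
Cage c has sum 11, which forces R5C6 = 2.
Column 2 now contains 1, so R6C2 = 3.
Column 3 now contains 1, leaving R6C3 = 4.
Column 4 now contains 1, which forces R6C4 = 2.
Row 6 now contains 2; hence R6C5 = 1.
Row 1 already has 6, which forces R1C1 = 3.
Row 2 now contains 3, which forces R2C1 = 6.
Cage m's pair has sum 3, which forces R3C1 = 1.
Column 5 now contains 1, which forces R3C5 = 2.
Row 4 already has 1, so R4C1 = 2.
Cage k's pair has sum 9; hence R5C1 = 4.
Column 3 now contains 4, leaving R5C3 = 5.
Row 6 already has 4, which forces R6C1 = 5.
Filled in: 3 2 6 5 4 1 / 6 4 2 1 3 5 / 1 5 3 6 2 4 / 2 6 1 4 5 3 / 4 1 5 3 6 2 / 5 3 4 2 1 6.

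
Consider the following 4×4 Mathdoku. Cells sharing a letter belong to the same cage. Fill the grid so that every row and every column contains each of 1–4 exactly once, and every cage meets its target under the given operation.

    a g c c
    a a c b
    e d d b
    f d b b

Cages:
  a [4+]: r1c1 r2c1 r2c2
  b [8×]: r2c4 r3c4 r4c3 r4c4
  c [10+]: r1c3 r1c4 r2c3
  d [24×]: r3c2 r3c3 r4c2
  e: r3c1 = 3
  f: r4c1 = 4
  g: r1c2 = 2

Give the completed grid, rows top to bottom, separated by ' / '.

1 2 4 3 / 2 1 3 4 / 3 4 2 1 / 4 3 1 2

The 3 cells of cage a must have sum 4, so r1c1 = 1.
Cage g is given; hence r1c2 = 2.
2 is placed in row 1, leaving r1c3 = 4.
4 is placed in row 1, which forces r1c4 = 3.
Cage a needs sum 4; hence r2c1 = 2.
Cage a needs sum 4, so r2c2 = 1.
Column 3 already has 4; hence r2c3 = 3.
Row 2 now contains 1, which forces r2c4 = 4.
Cage e is given, leaving r3c1 = 3.
Row 3 now contains 3; hence r3c2 = 4.
3 is placed in column 3; hence r3c3 = 2.
Row 3 already has 2; hence r3c4 = 1.
F is a freebie, which forces r4c1 = 4.
Column 2 already has 4, leaving r4c2 = 3.
Cage b needs product 8; hence r4c3 = 1.
Column 4 already has 4, which forces r4c4 = 2.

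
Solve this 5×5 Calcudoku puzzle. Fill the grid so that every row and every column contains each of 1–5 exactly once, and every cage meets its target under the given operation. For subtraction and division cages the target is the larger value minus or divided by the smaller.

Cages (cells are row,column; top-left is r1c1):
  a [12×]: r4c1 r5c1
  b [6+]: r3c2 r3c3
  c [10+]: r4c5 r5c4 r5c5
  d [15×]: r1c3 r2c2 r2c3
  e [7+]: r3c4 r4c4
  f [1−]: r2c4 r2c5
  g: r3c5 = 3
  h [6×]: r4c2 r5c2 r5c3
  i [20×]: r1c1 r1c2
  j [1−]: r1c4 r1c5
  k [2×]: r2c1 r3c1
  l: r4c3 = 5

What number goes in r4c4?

Cage g is given; hence r3c5 = 3.
Cage l is given; hence r4c3 = 5.
Cage d has product 15, which forces r2c2 = 5.
The two cells of cage i must have product 20; hence r1c1 = 5.
5 is placed in column 2, so r1c2 = 4.
Column 2 already has 4, leaving r3c2 = 2.
Row 3 now contains 2; hence r3c3 = 4.
Row 3 now contains 4, so r3c4 = 5.
Cage k's pair has product 2, so r2c1 = 2.
Row 3 now contains 2, so r3c1 = 1.
Cage e needs two cells with sum 7; hence r4c4 = 2.
Cage h has product 6, so r5c3 = 2.
2 is placed in row 5; hence r5c5 = 5.
Cage j needs two cells with difference 1; hence r1c5 = 2.
Cage f needs two cells with difference 1, so r2c4 = 3.
Cage f needs two cells with difference 1, leaving r2c5 = 4.
Column 5 now contains 4, which forces r4c5 = 1.
Cage d has product 15, leaving r1c3 = 3.
Column 4 already has 3, so r1c4 = 1.
Row 2 now contains 3; hence r2c3 = 1.
1 is placed in row 4; hence r4c2 = 3.
Cage h has product 6, so r5c2 = 1.
The 3 cells of cage c must have sum 10; hence r5c4 = 4.
Row 4 already has 3, leaving r4c1 = 4.
Row 5 already has 4, so r5c1 = 3.
Filled in: 5 4 3 1 2 / 2 5 1 3 4 / 1 2 4 5 3 / 4 3 5 2 1 / 3 1 2 4 5.

2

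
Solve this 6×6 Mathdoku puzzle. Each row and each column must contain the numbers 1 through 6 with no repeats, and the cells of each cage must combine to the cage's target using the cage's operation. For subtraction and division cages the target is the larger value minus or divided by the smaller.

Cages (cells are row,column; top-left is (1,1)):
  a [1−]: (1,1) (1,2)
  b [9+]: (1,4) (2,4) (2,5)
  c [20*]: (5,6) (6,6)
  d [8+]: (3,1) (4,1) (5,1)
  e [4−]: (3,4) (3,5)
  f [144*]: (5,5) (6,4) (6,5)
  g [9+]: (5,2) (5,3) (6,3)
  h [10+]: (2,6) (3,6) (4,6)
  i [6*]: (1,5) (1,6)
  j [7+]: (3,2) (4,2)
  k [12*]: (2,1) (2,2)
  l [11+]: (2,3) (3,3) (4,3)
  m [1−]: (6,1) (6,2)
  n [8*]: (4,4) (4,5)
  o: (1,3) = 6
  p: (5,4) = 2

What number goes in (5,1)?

1

Cage o is a single given cell, leaving (1,3) = 6.
Cage p is a single given cell; hence (5,4) = 2.
Cage f needs product 144, leaving (5,5) = 6.
The 3 cells of cage f must have product 144, leaving (6,4) = 6.
The 3 cells of cage f must have product 144, which forces (6,5) = 4.
4 is placed in row 6, which forces (6,6) = 5.
Column 4 already has 2, leaving (4,4) = 4.
Column 5 already has 4, so (4,5) = 2.
Column 6 now contains 5, which forces (5,6) = 4.
Column 5 now contains 2, which forces (1,5) = 3.
Cage i's pair has product 6, which forces (1,6) = 2.
Row 4 already has 2; hence (4,3) = 5.
The 3 cells of cage b must have sum 9, so (2,4) = 3.
Cage g needs sum 9, so (5,2) = 5.
Cage a needs two cells with difference 1, which forces (1,1) = 5.
Column 2 already has 5, which forces (1,2) = 4.
5 is placed in row 1, so (1,4) = 1.
Cage d needs sum 8, so (3,1) = 4.
Row 3 already has 4, leaving (3,3) = 2.
Column 4 already has 1, which forces (3,4) = 5.
5 is placed in row 3; hence (3,5) = 1.
2 is placed in column 3, which forces (2,3) = 4.
Column 5 now contains 1, leaving (2,5) = 5.
1 is placed in row 3, which forces (3,2) = 6.
Row 3 now contains 6, which forces (3,6) = 3.
Cage j's pair has sum 7; hence (4,2) = 1.
Row 4 now contains 1; hence (4,6) = 6.
The two cells of cage k must have product 12, leaving (2,1) = 6.
Column 2 already has 6, which forces (2,2) = 2.
Column 6 already has 6, which forces (2,6) = 1.
Row 4 now contains 1, leaving (4,1) = 3.
The 3 cells of cage d must have sum 8, leaving (5,1) = 1.
Row 5 now contains 1, which forces (5,3) = 3.
Column 1 already has 1; hence (6,1) = 2.
2 is placed in column 2, so (6,2) = 3.
Column 3 already has 3, which forces (6,3) = 1.
Filled in: 5 4 6 1 3 2 / 6 2 4 3 5 1 / 4 6 2 5 1 3 / 3 1 5 4 2 6 / 1 5 3 2 6 4 / 2 3 1 6 4 5.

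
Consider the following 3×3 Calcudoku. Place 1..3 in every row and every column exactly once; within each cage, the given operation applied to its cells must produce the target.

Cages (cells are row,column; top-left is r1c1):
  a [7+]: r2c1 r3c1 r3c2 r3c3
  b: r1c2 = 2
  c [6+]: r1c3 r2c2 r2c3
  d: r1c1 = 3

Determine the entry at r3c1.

Cage d is given; hence r1c1 = 3.
Cage b is a single given cell, leaving r1c2 = 2.
Row 1 now contains 2, leaving r1c3 = 1.
Cage a needs sum 7, which forces r2c1 = 1.
Row 2 already has 1, leaving r2c2 = 3.
3 is placed in row 2; hence r2c3 = 2.
Column 1 already has 3, which forces r3c1 = 2.
3 is placed in column 2, leaving r3c2 = 1.
2 is placed in column 3; hence r3c3 = 3.
The full grid is 3 2 1 / 1 3 2 / 2 1 3.

2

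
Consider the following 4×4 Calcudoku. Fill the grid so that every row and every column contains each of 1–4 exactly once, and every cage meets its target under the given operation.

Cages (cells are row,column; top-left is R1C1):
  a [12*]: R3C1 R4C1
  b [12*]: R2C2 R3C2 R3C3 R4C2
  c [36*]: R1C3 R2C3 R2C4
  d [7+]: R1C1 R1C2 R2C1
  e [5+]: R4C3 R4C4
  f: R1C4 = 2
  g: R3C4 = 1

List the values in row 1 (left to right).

Cage c has product 36; hence R1C3 = 3.
Cage f is given; hence R1C4 = 2.
Cage c needs product 36, which forces R2C3 = 4.
Cage c has product 36, so R2C4 = 3.
Cage g is given, leaving R3C4 = 1.
Column 4 already has 1, so R4C4 = 4.
The 3 cells of cage d must have sum 7, which forces R2C1 = 2.
Row 2 already has 2, so R2C2 = 1.
The two cells of cage a must have product 12, so R3C1 = 4.
The 4 cells of cage b must have product 12; hence R3C2 = 3.
Row 3 already has 1, so R3C3 = 2.
Row 4 already has 4, which forces R4C1 = 3.
Column 2 already has 1; hence R4C2 = 2.
Cage e needs two cells with sum 5, which forces R4C3 = 1.
Column 1 already has 4, leaving R1C1 = 1.
Column 2 already has 1, leaving R1C2 = 4.
Filled in: 1 4 3 2 / 2 1 4 3 / 4 3 2 1 / 3 2 1 4.

1 4 3 2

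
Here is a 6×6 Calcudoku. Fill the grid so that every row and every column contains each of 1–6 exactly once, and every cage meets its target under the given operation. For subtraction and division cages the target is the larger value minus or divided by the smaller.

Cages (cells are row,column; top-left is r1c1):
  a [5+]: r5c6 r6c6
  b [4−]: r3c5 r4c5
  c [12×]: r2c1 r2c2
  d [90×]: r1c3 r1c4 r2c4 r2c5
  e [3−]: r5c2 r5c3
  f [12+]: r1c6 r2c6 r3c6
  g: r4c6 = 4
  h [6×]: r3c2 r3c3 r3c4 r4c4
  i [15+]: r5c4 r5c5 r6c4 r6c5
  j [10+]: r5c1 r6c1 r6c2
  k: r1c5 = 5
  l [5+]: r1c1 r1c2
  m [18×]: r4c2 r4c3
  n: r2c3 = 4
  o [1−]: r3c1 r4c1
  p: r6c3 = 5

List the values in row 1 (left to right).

1 4 3 2 5 6

Cage k is a single given cell, which forces r1c5 = 5.
Cage n is a single given cell; hence r2c3 = 4.
Cage h needs product 6, which forces r4c4 = 1.
Cage g is a single given cell, so r4c6 = 4.
P is a freebie, leaving r6c3 = 5.
The 4 cells of cage d must have product 90; hence r2c4 = 5.
Cage f has sum 12, which forces r3c6 = 5.
In row 2, 3 can only go at r2c5, so r2c5 = 3.
Row 2 needs a 1, and only r2c6 is open for it.
Column 6 already has 1; hence r1c6 = 6.
In row 3, 4 can only go at r3c1, so r3c1 = 4.
Row 1 needs a 1, and only r1c1 is open for it.
Cage l's pair has sum 5; hence r1c2 = 4.
In row 3, 6 can only go at r3c5, so r3c5 = 6.
Column 5 now contains 6, so r4c5 = 2.
The only place for 5 in row 4 is r4c1.
In row 5, 1 can only go at r5c5, so r5c5 = 1.
Cage i needs sum 15, so r5c4 = 4.
The 4 cells of cage i must have sum 15, which forces r6c4 = 6.
1 is placed in column 5, which forces r6c5 = 4.
Cage j has sum 10; hence r5c1 = 6.
6 is placed in row 6; hence r6c1 = 3.
Cage j has sum 10, which forces r6c2 = 1.
Row 6 now contains 3, so r6c6 = 2.
Column 1 now contains 6, so r2c1 = 2.
The two cells of cage c must have product 12, leaving r2c2 = 6.
The 4 cells of cage h must have product 6, leaving r3c3 = 1.
6 is placed in column 2, leaving r4c2 = 3.
Row 4 now contains 3; hence r4c3 = 6.
Cage e's pair has difference 3, leaving r5c2 = 5.
Cage e needs two cells with difference 3; hence r5c3 = 2.
Column 6 now contains 2, so r5c6 = 3.
2 is placed in column 3, leaving r1c3 = 3.
Cage d needs product 90, which forces r1c4 = 2.
Column 2 now contains 3, so r3c2 = 2.
Cage h has product 6, which forces r3c4 = 3.
Filled in: 1 4 3 2 5 6 / 2 6 4 5 3 1 / 4 2 1 3 6 5 / 5 3 6 1 2 4 / 6 5 2 4 1 3 / 3 1 5 6 4 2.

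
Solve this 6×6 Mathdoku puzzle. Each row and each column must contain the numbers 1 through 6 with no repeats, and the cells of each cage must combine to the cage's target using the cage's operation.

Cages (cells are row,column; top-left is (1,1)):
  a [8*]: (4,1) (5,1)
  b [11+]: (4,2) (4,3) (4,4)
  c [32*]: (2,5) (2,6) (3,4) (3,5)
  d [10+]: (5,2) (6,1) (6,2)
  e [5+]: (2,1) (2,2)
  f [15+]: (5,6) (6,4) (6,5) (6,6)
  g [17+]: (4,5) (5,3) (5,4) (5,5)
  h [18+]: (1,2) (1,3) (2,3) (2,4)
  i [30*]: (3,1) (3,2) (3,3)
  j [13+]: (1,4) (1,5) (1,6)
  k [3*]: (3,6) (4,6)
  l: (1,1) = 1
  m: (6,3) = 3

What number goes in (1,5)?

Cage l is given, so (1,1) = 1.
Cage m is a single given cell, leaving (6,3) = 3.
(4,1) and (5,1) in column 1 are {2, 4}; hence (2,1) = 3.
Cage e's pair has sum 5, so (2,2) = 2.
2 is placed in row 2; hence (2,6) = 4.
4 is placed in row 2; hence (2,5) = 1.
In row 6, 4 can only go at (6,2), so (6,2) = 4.
Cage d has sum 10, leaving (5,2) = 1.
Cage d has sum 10, so (6,1) = 5.
5 is placed in column 1, so (3,1) = 6.
Cage i needs product 30, which forces (3,2) = 5.
The 3 cells of cage i must have product 30, leaving (3,3) = 1.
Row 3 now contains 1; hence (3,6) = 3.
3 is placed in column 6, leaving (4,6) = 1.
The 4 cells of cage f must have sum 15, so (5,6) = 6.
Cage f needs sum 15, so (6,4) = 1.
Cage f has sum 15, so (6,5) = 6.
The 4 cells of cage f must have sum 15; hence (6,6) = 2.
Column 2 now contains 5, so (1,2) = 3.
The 4 cells of cage h must have sum 18, so (1,3) = 4.
Cage j has sum 13; hence (1,4) = 6.
Cage j has sum 13, so (1,5) = 2.
Column 6 already has 2, so (1,6) = 5.
Column 4 now contains 6, which forces (2,4) = 5.
Column 5 already has 2, leaving (3,5) = 4.
3 is placed in column 2; hence (4,2) = 6.
Row 4 already has 6; hence (4,3) = 2.
Row 4 already has 2, leaving (4,4) = 3.
The 4 cells of cage g must have sum 17, so (4,5) = 5.
4 is placed in column 3; hence (5,3) = 5.
Column 4 now contains 3; hence (5,4) = 4.
Column 5 now contains 4, which forces (5,5) = 3.
Row 2 now contains 5, leaving (2,3) = 6.
4 is placed in row 3, which forces (3,4) = 2.
Row 4 already has 2, which forces (4,1) = 4.
Row 5 already has 4, so (5,1) = 2.
Filled in: 1 3 4 6 2 5 / 3 2 6 5 1 4 / 6 5 1 2 4 3 / 4 6 2 3 5 1 / 2 1 5 4 3 6 / 5 4 3 1 6 2.

2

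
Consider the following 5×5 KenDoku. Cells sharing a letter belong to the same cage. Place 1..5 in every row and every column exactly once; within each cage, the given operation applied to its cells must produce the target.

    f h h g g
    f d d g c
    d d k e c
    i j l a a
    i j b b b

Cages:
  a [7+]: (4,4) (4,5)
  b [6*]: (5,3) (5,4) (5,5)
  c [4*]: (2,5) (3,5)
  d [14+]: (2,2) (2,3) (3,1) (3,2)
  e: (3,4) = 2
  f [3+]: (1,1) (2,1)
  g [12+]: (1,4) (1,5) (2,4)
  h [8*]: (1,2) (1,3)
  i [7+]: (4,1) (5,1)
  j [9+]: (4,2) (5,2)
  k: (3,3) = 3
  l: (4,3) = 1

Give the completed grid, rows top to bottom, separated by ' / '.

K is a freebie; hence (3,3) = 3.
Cage e is a single given cell; hence (3,4) = 2.
Cage l is a single given cell, which forces (4,3) = 1.
Column 3 already has 1, which forces (5,3) = 2.
Cage h needs two cells with product 8, so (1,2) = 2.
2 is placed in column 3, which forces (1,3) = 4.
Column 3 now contains 4, which forces (2,3) = 5.
2 is placed in row 1, leaving (1,1) = 1.
Cage f's pair has sum 3, which forces (2,1) = 2.
Cage g has sum 12, so (2,4) = 4.
Row 2 now contains 4; hence (2,5) = 1.
Column 5 now contains 1, so (3,5) = 4.
Column 5 now contains 1, leaving (5,5) = 3.
Cage g needs sum 12, leaving (1,4) = 3.
Column 5 now contains 3, leaving (1,5) = 5.
Row 2 now contains 4, leaving (2,2) = 3.
4 is placed in row 3, which forces (3,1) = 5.
Cage d has sum 14; hence (3,2) = 1.
The two cells of cage i must have sum 7; hence (4,1) = 3.
Cage a's pair has sum 7, leaving (4,4) = 5.
Column 5 now contains 3; hence (4,5) = 2.
The two cells of cage i must have sum 7; hence (5,1) = 4.
Row 5 already has 4, leaving (5,2) = 5.
3 is placed in row 5, which forces (5,4) = 1.
5 is placed in row 4; hence (4,2) = 4.

1 2 4 3 5 / 2 3 5 4 1 / 5 1 3 2 4 / 3 4 1 5 2 / 4 5 2 1 3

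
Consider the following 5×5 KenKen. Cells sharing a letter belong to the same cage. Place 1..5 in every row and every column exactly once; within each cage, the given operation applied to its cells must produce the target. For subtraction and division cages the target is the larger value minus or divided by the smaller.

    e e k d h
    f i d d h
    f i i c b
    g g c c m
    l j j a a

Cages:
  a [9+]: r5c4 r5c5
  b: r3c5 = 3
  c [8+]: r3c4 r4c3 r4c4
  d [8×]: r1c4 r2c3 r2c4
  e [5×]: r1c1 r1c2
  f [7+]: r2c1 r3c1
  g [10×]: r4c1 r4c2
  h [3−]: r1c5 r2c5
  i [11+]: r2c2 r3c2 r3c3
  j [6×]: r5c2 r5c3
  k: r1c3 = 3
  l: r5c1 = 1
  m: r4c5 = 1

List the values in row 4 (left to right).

2 5 4 3 1

K is a freebie; hence r1c3 = 3.
B is a freebie, so r3c5 = 3.
M is a freebie, leaving r4c5 = 1.
Cage l is a single given cell, so r5c1 = 1.
3 is placed in column 3, leaving r5c3 = 2.
Column 1 now contains 1; hence r1c1 = 5.
Cage e's pair has product 5, leaving r1c2 = 1.
Row 1 already has 5, leaving r1c5 = 2.
2 is placed in column 5; hence r2c5 = 5.
The 3 cells of cage c must have sum 8, leaving r3c4 = 1.
Column 1 already has 5; hence r4c1 = 2.
Row 4 already has 2, leaving r4c2 = 5.
Row 4 already has 5, which forces r4c3 = 4.
Row 4 already has 2, leaving r4c4 = 3.
Row 5 already has 2, which forces r5c2 = 3.
5 is placed in column 5; hence r5c5 = 4.
Row 1 already has 2, leaving r1c4 = 4.
Column 1 already has 2, so r2c1 = 3.
Column 3 already has 4; hence r2c3 = 1.
The 3 cells of cage d must have product 8, which forces r2c4 = 2.
Column 1 already has 2, which forces r3c1 = 4.
Row 3 already has 4, leaving r3c2 = 2.
Column 3 already has 4; hence r3c3 = 5.
4 is placed in row 5, leaving r5c4 = 5.
2 is placed in row 2, so r2c2 = 4.
Filled in: 5 1 3 4 2 / 3 4 1 2 5 / 4 2 5 1 3 / 2 5 4 3 1 / 1 3 2 5 4.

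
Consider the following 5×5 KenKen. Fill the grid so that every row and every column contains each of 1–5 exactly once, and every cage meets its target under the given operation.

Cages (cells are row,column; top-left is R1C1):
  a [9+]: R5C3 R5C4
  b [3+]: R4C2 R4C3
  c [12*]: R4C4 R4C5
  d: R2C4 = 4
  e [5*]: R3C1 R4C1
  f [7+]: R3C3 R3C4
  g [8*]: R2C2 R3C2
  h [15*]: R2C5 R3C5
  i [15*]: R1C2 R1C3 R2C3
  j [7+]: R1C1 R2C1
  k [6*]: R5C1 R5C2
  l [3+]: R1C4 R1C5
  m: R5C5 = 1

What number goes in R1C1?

Cage d is given, leaving R2C4 = 4.
4 is placed in column 4, which forces R4C4 = 3.
Row 4 now contains 3, which forces R4C5 = 4.
4 is placed in column 4, so R5C4 = 5.
M is a freebie, leaving R5C5 = 1.
Cage l needs two cells with sum 3, so R1C4 = 1.
Column 5 already has 1; hence R1C5 = 2.
Row 2 already has 4, so R2C2 = 2.
Cage g needs two cells with product 8, leaving R3C2 = 4.
Cage f needs two cells with sum 7, which forces R3C3 = 5.
5 is placed in column 4, which forces R3C4 = 2.
5 is placed in row 3, which forces R3C5 = 3.
Column 2 already has 2, which forces R4C2 = 1.
Row 4 now contains 1, so R4C3 = 2.
Column 2 already has 2, so R5C2 = 3.
Row 5 already has 5, which forces R5C3 = 4.
The two cells of cage j must have sum 7, so R1C1 = 4.
Column 2 already has 3, leaving R1C2 = 5.
5 is placed in column 3; hence R1C3 = 3.
Cage j's pair has sum 7; hence R2C1 = 3.
Cage i has product 15; hence R2C3 = 1.
Column 5 now contains 3, so R2C5 = 5.
5 is placed in row 3, leaving R3C1 = 1.
Row 4 now contains 1, which forces R4C1 = 5.
3 is placed in row 5, so R5C1 = 2.
Filled in: 4 5 3 1 2 / 3 2 1 4 5 / 1 4 5 2 3 / 5 1 2 3 4 / 2 3 4 5 1.

4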